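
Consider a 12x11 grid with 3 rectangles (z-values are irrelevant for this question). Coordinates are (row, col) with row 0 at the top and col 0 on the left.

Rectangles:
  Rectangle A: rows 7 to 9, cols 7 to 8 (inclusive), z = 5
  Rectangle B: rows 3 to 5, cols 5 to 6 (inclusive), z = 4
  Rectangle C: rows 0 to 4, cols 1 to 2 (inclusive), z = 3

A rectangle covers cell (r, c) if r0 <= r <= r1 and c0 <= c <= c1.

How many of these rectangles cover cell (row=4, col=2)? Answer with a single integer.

Check cell (4,2):
  A: rows 7-9 cols 7-8 -> outside (row miss)
  B: rows 3-5 cols 5-6 -> outside (col miss)
  C: rows 0-4 cols 1-2 -> covers
Count covering = 1

Answer: 1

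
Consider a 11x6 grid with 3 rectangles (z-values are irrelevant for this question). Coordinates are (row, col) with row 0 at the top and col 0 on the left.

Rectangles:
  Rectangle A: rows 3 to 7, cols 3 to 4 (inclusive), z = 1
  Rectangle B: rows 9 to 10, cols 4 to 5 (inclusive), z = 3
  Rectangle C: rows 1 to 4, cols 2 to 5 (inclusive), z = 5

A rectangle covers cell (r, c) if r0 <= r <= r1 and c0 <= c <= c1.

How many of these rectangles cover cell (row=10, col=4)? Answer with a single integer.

Answer: 1

Derivation:
Check cell (10,4):
  A: rows 3-7 cols 3-4 -> outside (row miss)
  B: rows 9-10 cols 4-5 -> covers
  C: rows 1-4 cols 2-5 -> outside (row miss)
Count covering = 1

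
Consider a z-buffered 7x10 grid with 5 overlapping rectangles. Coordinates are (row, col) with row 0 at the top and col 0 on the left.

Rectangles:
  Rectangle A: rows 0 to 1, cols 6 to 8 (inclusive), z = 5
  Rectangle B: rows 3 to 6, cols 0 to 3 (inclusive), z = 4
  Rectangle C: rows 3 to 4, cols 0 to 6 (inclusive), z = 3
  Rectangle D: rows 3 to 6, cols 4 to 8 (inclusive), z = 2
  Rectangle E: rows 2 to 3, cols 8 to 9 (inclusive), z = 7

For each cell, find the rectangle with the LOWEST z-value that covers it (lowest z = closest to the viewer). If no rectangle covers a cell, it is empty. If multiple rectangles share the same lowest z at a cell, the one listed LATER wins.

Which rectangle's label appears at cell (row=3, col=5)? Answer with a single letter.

Answer: D

Derivation:
Check cell (3,5):
  A: rows 0-1 cols 6-8 -> outside (row miss)
  B: rows 3-6 cols 0-3 -> outside (col miss)
  C: rows 3-4 cols 0-6 z=3 -> covers; best now C (z=3)
  D: rows 3-6 cols 4-8 z=2 -> covers; best now D (z=2)
  E: rows 2-3 cols 8-9 -> outside (col miss)
Winner: D at z=2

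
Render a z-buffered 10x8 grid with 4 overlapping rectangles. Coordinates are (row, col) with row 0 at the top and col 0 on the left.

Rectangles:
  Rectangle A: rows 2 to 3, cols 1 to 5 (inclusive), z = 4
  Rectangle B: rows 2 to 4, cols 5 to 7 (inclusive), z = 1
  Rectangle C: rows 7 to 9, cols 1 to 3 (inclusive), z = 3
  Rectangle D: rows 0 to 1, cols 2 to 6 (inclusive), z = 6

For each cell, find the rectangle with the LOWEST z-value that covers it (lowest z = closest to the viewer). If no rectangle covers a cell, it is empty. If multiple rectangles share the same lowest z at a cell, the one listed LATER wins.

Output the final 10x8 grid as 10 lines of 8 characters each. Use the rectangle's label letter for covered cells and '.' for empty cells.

..DDDDD.
..DDDDD.
.AAAABBB
.AAAABBB
.....BBB
........
........
.CCC....
.CCC....
.CCC....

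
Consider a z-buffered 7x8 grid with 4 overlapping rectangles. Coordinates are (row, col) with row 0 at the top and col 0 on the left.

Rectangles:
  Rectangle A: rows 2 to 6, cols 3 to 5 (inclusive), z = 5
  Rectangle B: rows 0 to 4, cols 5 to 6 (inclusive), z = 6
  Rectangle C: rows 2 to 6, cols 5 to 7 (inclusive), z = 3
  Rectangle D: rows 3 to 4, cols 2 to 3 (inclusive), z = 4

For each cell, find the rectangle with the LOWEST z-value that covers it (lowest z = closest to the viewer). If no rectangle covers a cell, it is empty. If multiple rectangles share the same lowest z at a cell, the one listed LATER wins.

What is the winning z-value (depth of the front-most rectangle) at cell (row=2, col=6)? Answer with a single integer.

Answer: 3

Derivation:
Check cell (2,6):
  A: rows 2-6 cols 3-5 -> outside (col miss)
  B: rows 0-4 cols 5-6 z=6 -> covers; best now B (z=6)
  C: rows 2-6 cols 5-7 z=3 -> covers; best now C (z=3)
  D: rows 3-4 cols 2-3 -> outside (row miss)
Winner: C at z=3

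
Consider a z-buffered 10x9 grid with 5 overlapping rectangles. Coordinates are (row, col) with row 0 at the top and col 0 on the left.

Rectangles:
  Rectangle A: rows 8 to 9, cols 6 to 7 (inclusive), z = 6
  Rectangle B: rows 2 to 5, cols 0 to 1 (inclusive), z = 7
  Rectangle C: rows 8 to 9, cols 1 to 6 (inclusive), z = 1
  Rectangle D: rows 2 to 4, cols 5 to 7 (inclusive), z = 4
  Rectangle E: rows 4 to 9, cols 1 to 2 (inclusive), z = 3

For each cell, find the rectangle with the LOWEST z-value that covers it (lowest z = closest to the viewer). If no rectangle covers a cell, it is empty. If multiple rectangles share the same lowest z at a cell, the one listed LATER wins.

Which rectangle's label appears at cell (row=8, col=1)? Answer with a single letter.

Check cell (8,1):
  A: rows 8-9 cols 6-7 -> outside (col miss)
  B: rows 2-5 cols 0-1 -> outside (row miss)
  C: rows 8-9 cols 1-6 z=1 -> covers; best now C (z=1)
  D: rows 2-4 cols 5-7 -> outside (row miss)
  E: rows 4-9 cols 1-2 z=3 -> covers; best now C (z=1)
Winner: C at z=1

Answer: C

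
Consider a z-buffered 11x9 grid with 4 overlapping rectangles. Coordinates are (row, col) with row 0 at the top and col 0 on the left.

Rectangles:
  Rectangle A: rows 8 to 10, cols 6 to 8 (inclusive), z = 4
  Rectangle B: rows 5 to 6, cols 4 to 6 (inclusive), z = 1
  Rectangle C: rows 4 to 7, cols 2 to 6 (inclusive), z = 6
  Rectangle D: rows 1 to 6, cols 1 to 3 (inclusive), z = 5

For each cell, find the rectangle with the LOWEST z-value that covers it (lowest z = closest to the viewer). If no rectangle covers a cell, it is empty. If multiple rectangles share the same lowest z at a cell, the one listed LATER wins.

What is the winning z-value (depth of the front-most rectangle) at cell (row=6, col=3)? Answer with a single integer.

Answer: 5

Derivation:
Check cell (6,3):
  A: rows 8-10 cols 6-8 -> outside (row miss)
  B: rows 5-6 cols 4-6 -> outside (col miss)
  C: rows 4-7 cols 2-6 z=6 -> covers; best now C (z=6)
  D: rows 1-6 cols 1-3 z=5 -> covers; best now D (z=5)
Winner: D at z=5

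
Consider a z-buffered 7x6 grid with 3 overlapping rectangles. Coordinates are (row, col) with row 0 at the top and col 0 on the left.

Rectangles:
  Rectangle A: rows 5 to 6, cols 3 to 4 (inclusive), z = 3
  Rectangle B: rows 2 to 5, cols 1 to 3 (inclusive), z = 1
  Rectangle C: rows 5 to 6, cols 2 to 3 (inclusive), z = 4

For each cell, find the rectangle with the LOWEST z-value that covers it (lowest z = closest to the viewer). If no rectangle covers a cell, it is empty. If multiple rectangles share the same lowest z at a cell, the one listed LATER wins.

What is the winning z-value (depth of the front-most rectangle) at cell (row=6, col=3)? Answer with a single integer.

Check cell (6,3):
  A: rows 5-6 cols 3-4 z=3 -> covers; best now A (z=3)
  B: rows 2-5 cols 1-3 -> outside (row miss)
  C: rows 5-6 cols 2-3 z=4 -> covers; best now A (z=3)
Winner: A at z=3

Answer: 3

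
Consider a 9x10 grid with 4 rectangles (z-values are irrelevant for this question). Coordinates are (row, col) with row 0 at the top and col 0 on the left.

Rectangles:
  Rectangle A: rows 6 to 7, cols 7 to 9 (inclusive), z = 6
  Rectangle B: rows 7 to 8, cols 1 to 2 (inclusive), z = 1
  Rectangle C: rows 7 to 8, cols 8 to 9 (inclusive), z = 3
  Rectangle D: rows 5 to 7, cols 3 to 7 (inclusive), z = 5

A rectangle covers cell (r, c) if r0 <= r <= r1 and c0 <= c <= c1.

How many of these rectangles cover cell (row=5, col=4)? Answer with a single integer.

Answer: 1

Derivation:
Check cell (5,4):
  A: rows 6-7 cols 7-9 -> outside (row miss)
  B: rows 7-8 cols 1-2 -> outside (row miss)
  C: rows 7-8 cols 8-9 -> outside (row miss)
  D: rows 5-7 cols 3-7 -> covers
Count covering = 1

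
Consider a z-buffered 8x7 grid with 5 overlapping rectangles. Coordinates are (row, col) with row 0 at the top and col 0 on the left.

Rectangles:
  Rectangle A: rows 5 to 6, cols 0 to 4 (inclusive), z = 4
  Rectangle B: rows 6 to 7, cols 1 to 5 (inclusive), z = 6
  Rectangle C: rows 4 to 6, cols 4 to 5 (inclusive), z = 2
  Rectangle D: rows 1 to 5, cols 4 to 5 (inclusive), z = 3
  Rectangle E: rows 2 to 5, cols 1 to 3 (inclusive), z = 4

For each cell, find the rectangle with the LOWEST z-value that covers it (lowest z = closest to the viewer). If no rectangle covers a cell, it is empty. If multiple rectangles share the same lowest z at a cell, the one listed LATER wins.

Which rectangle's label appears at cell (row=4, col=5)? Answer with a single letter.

Answer: C

Derivation:
Check cell (4,5):
  A: rows 5-6 cols 0-4 -> outside (row miss)
  B: rows 6-7 cols 1-5 -> outside (row miss)
  C: rows 4-6 cols 4-5 z=2 -> covers; best now C (z=2)
  D: rows 1-5 cols 4-5 z=3 -> covers; best now C (z=2)
  E: rows 2-5 cols 1-3 -> outside (col miss)
Winner: C at z=2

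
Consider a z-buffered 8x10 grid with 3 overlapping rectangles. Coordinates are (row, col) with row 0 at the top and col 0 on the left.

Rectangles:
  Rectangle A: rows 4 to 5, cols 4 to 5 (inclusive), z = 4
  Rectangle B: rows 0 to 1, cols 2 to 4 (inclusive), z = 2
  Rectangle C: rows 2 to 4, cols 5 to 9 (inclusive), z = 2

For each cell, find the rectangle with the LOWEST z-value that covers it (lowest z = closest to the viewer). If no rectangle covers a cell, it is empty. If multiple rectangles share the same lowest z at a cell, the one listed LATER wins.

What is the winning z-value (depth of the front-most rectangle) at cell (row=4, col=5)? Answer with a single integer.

Check cell (4,5):
  A: rows 4-5 cols 4-5 z=4 -> covers; best now A (z=4)
  B: rows 0-1 cols 2-4 -> outside (row miss)
  C: rows 2-4 cols 5-9 z=2 -> covers; best now C (z=2)
Winner: C at z=2

Answer: 2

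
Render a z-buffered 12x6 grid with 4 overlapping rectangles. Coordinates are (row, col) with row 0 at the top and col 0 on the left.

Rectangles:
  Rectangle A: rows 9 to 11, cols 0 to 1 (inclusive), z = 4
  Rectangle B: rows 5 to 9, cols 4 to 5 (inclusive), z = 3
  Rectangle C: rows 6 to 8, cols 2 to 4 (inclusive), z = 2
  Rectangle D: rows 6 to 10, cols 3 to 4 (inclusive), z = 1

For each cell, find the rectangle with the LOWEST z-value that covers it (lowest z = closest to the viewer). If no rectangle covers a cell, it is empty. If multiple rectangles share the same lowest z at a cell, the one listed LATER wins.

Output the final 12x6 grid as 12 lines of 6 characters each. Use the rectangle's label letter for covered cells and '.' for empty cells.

......
......
......
......
......
....BB
..CDDB
..CDDB
..CDDB
AA.DDB
AA.DD.
AA....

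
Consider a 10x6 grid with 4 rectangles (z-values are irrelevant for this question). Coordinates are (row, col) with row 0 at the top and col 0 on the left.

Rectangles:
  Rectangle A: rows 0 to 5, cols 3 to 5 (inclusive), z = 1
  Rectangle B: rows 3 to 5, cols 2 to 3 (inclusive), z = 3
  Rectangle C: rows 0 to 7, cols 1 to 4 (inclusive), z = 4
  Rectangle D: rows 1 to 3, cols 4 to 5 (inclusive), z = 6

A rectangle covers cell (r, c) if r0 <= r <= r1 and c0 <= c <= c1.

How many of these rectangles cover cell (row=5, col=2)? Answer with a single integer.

Answer: 2

Derivation:
Check cell (5,2):
  A: rows 0-5 cols 3-5 -> outside (col miss)
  B: rows 3-5 cols 2-3 -> covers
  C: rows 0-7 cols 1-4 -> covers
  D: rows 1-3 cols 4-5 -> outside (row miss)
Count covering = 2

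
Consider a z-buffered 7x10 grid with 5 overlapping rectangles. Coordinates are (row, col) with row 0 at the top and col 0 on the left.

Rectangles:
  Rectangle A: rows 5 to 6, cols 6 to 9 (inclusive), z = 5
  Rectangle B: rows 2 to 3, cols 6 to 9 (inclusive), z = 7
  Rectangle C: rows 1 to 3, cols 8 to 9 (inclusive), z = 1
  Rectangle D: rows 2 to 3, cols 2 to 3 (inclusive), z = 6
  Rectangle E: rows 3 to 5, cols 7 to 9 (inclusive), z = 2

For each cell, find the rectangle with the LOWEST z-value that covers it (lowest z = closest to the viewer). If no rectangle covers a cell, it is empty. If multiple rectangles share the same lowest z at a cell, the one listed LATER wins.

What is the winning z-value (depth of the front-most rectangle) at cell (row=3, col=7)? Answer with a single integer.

Check cell (3,7):
  A: rows 5-6 cols 6-9 -> outside (row miss)
  B: rows 2-3 cols 6-9 z=7 -> covers; best now B (z=7)
  C: rows 1-3 cols 8-9 -> outside (col miss)
  D: rows 2-3 cols 2-3 -> outside (col miss)
  E: rows 3-5 cols 7-9 z=2 -> covers; best now E (z=2)
Winner: E at z=2

Answer: 2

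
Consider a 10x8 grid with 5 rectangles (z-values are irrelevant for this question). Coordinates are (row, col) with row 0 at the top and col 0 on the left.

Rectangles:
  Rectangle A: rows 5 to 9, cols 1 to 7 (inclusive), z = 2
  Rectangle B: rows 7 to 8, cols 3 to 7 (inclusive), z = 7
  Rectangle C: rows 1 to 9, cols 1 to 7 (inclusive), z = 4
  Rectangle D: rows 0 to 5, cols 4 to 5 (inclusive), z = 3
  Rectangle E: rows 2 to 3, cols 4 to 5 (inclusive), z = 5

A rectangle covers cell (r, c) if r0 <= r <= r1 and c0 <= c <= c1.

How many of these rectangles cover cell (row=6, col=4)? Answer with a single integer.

Check cell (6,4):
  A: rows 5-9 cols 1-7 -> covers
  B: rows 7-8 cols 3-7 -> outside (row miss)
  C: rows 1-9 cols 1-7 -> covers
  D: rows 0-5 cols 4-5 -> outside (row miss)
  E: rows 2-3 cols 4-5 -> outside (row miss)
Count covering = 2

Answer: 2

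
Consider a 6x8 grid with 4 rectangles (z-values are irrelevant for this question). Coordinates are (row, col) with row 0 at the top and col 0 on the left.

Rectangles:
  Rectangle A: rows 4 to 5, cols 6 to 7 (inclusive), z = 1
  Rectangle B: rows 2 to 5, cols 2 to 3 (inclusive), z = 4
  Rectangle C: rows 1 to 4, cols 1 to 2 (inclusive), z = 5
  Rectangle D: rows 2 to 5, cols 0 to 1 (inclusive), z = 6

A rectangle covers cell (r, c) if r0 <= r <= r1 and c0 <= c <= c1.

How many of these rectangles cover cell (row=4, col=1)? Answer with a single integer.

Answer: 2

Derivation:
Check cell (4,1):
  A: rows 4-5 cols 6-7 -> outside (col miss)
  B: rows 2-5 cols 2-3 -> outside (col miss)
  C: rows 1-4 cols 1-2 -> covers
  D: rows 2-5 cols 0-1 -> covers
Count covering = 2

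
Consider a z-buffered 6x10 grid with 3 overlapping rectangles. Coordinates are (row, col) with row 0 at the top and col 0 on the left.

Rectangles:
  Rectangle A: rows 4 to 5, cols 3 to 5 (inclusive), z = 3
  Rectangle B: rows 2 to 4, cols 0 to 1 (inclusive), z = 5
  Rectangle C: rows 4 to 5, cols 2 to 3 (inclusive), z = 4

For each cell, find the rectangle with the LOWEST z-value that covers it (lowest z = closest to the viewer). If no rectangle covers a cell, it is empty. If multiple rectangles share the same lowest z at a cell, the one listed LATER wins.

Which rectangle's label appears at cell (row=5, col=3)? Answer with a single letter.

Answer: A

Derivation:
Check cell (5,3):
  A: rows 4-5 cols 3-5 z=3 -> covers; best now A (z=3)
  B: rows 2-4 cols 0-1 -> outside (row miss)
  C: rows 4-5 cols 2-3 z=4 -> covers; best now A (z=3)
Winner: A at z=3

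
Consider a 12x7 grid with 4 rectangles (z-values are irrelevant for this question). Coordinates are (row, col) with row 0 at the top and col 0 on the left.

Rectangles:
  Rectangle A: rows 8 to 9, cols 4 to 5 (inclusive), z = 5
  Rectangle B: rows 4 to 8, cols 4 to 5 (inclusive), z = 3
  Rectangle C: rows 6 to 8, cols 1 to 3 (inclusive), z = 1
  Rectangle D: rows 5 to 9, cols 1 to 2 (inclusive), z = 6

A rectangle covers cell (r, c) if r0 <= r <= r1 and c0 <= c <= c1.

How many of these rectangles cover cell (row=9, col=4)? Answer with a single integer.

Answer: 1

Derivation:
Check cell (9,4):
  A: rows 8-9 cols 4-5 -> covers
  B: rows 4-8 cols 4-5 -> outside (row miss)
  C: rows 6-8 cols 1-3 -> outside (row miss)
  D: rows 5-9 cols 1-2 -> outside (col miss)
Count covering = 1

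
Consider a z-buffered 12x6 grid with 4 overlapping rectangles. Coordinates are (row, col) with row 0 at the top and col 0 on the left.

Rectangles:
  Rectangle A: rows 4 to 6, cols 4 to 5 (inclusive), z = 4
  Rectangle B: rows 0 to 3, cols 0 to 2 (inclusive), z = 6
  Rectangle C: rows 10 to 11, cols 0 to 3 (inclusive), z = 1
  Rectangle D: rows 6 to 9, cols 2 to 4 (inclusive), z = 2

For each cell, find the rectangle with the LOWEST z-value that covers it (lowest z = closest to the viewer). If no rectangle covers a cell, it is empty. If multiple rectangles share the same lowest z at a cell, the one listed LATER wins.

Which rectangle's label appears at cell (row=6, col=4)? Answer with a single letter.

Check cell (6,4):
  A: rows 4-6 cols 4-5 z=4 -> covers; best now A (z=4)
  B: rows 0-3 cols 0-2 -> outside (row miss)
  C: rows 10-11 cols 0-3 -> outside (row miss)
  D: rows 6-9 cols 2-4 z=2 -> covers; best now D (z=2)
Winner: D at z=2

Answer: D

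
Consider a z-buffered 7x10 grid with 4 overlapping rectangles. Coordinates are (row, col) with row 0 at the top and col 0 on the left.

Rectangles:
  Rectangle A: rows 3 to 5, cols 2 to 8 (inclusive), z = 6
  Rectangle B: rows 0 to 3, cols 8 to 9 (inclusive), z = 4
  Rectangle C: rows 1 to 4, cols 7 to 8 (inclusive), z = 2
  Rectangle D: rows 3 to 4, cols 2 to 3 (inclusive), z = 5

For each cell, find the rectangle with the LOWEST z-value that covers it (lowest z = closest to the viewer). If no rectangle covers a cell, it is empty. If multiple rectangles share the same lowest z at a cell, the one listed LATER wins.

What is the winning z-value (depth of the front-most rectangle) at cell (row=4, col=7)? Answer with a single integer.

Answer: 2

Derivation:
Check cell (4,7):
  A: rows 3-5 cols 2-8 z=6 -> covers; best now A (z=6)
  B: rows 0-3 cols 8-9 -> outside (row miss)
  C: rows 1-4 cols 7-8 z=2 -> covers; best now C (z=2)
  D: rows 3-4 cols 2-3 -> outside (col miss)
Winner: C at z=2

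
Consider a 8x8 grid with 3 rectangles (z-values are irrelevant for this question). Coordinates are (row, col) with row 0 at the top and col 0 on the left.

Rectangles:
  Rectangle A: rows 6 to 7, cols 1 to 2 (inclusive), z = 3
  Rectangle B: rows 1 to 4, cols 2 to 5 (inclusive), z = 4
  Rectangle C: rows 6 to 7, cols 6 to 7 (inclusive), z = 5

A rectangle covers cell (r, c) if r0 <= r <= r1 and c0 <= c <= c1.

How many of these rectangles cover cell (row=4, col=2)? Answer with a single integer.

Check cell (4,2):
  A: rows 6-7 cols 1-2 -> outside (row miss)
  B: rows 1-4 cols 2-5 -> covers
  C: rows 6-7 cols 6-7 -> outside (row miss)
Count covering = 1

Answer: 1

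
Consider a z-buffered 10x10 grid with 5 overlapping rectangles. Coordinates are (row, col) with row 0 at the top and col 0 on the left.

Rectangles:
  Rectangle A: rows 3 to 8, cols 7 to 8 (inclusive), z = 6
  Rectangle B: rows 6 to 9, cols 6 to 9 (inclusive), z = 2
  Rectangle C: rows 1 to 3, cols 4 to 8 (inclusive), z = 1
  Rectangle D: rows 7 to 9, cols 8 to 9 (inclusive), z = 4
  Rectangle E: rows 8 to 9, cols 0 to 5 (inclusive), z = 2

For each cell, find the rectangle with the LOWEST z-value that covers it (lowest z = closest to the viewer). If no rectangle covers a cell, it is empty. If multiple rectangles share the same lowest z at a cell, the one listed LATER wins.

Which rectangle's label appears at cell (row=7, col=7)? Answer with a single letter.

Answer: B

Derivation:
Check cell (7,7):
  A: rows 3-8 cols 7-8 z=6 -> covers; best now A (z=6)
  B: rows 6-9 cols 6-9 z=2 -> covers; best now B (z=2)
  C: rows 1-3 cols 4-8 -> outside (row miss)
  D: rows 7-9 cols 8-9 -> outside (col miss)
  E: rows 8-9 cols 0-5 -> outside (row miss)
Winner: B at z=2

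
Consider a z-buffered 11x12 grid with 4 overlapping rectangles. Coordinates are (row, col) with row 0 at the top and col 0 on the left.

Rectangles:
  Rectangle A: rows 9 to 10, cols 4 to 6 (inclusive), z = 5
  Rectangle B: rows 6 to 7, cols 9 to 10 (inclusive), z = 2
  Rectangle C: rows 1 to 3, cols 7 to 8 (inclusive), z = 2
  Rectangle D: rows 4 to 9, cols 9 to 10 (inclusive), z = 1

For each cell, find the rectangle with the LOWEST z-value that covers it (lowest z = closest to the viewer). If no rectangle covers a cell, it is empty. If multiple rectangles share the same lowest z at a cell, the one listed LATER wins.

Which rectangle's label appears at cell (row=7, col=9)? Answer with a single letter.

Check cell (7,9):
  A: rows 9-10 cols 4-6 -> outside (row miss)
  B: rows 6-7 cols 9-10 z=2 -> covers; best now B (z=2)
  C: rows 1-3 cols 7-8 -> outside (row miss)
  D: rows 4-9 cols 9-10 z=1 -> covers; best now D (z=1)
Winner: D at z=1

Answer: D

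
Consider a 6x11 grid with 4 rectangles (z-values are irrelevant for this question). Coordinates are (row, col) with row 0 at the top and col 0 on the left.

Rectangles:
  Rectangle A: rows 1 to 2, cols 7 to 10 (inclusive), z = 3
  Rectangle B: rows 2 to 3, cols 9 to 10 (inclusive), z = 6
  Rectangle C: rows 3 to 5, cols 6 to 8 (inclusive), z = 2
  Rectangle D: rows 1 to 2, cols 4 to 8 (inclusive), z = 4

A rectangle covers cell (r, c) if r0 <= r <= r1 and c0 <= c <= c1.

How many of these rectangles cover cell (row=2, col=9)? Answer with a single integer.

Check cell (2,9):
  A: rows 1-2 cols 7-10 -> covers
  B: rows 2-3 cols 9-10 -> covers
  C: rows 3-5 cols 6-8 -> outside (row miss)
  D: rows 1-2 cols 4-8 -> outside (col miss)
Count covering = 2

Answer: 2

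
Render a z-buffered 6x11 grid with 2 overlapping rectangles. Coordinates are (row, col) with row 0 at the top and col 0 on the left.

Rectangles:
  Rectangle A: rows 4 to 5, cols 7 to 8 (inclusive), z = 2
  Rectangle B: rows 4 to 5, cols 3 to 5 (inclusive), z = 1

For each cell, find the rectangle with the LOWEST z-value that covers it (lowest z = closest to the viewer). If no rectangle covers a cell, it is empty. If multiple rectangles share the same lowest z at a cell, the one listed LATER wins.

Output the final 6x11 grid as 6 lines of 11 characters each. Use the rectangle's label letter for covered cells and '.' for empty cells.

...........
...........
...........
...........
...BBB.AA..
...BBB.AA..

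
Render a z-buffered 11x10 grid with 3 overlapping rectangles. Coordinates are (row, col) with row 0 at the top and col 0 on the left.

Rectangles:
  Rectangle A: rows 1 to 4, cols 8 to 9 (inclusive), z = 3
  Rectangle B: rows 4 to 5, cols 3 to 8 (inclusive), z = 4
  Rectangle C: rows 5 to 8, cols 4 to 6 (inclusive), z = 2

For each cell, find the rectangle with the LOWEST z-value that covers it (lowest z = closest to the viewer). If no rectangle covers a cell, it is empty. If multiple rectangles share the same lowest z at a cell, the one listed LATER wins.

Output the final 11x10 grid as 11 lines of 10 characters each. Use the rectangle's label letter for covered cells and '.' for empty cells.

..........
........AA
........AA
........AA
...BBBBBAA
...BCCCBB.
....CCC...
....CCC...
....CCC...
..........
..........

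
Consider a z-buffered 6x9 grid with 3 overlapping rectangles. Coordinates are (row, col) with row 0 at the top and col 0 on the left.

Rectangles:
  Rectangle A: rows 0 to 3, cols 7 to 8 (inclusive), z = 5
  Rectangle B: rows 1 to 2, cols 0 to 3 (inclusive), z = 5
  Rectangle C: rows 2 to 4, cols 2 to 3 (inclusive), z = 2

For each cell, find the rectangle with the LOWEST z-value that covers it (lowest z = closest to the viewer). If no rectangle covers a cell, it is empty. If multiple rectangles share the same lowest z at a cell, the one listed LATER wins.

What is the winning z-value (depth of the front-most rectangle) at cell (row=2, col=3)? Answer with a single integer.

Answer: 2

Derivation:
Check cell (2,3):
  A: rows 0-3 cols 7-8 -> outside (col miss)
  B: rows 1-2 cols 0-3 z=5 -> covers; best now B (z=5)
  C: rows 2-4 cols 2-3 z=2 -> covers; best now C (z=2)
Winner: C at z=2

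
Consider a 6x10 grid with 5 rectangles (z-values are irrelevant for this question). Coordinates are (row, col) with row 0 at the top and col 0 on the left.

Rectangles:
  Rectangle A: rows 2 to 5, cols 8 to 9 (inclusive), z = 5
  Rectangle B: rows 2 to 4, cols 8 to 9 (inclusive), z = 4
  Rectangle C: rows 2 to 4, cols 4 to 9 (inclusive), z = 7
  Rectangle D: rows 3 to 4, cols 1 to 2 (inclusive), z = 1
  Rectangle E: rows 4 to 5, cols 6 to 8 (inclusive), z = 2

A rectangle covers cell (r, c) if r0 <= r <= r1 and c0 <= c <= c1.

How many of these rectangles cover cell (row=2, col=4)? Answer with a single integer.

Check cell (2,4):
  A: rows 2-5 cols 8-9 -> outside (col miss)
  B: rows 2-4 cols 8-9 -> outside (col miss)
  C: rows 2-4 cols 4-9 -> covers
  D: rows 3-4 cols 1-2 -> outside (row miss)
  E: rows 4-5 cols 6-8 -> outside (row miss)
Count covering = 1

Answer: 1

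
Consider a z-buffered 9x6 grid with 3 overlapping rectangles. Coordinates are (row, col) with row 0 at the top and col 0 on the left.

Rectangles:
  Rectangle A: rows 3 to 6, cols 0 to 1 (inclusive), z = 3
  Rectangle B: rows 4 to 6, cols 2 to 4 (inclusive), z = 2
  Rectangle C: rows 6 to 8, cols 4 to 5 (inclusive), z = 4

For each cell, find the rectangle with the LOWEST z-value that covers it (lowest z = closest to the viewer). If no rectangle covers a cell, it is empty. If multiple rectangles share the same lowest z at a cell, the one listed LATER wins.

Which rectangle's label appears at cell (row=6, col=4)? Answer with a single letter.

Answer: B

Derivation:
Check cell (6,4):
  A: rows 3-6 cols 0-1 -> outside (col miss)
  B: rows 4-6 cols 2-4 z=2 -> covers; best now B (z=2)
  C: rows 6-8 cols 4-5 z=4 -> covers; best now B (z=2)
Winner: B at z=2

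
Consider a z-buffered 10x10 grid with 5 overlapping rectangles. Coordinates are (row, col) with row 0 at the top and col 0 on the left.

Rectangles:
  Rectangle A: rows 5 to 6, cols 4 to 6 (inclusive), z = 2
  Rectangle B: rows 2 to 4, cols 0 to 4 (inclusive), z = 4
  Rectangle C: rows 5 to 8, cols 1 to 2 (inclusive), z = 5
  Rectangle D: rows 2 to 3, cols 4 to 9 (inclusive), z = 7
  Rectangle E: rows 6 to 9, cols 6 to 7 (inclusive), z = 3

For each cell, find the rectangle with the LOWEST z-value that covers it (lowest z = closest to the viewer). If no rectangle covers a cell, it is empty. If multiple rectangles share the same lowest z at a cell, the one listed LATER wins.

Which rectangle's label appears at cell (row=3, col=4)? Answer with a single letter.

Check cell (3,4):
  A: rows 5-6 cols 4-6 -> outside (row miss)
  B: rows 2-4 cols 0-4 z=4 -> covers; best now B (z=4)
  C: rows 5-8 cols 1-2 -> outside (row miss)
  D: rows 2-3 cols 4-9 z=7 -> covers; best now B (z=4)
  E: rows 6-9 cols 6-7 -> outside (row miss)
Winner: B at z=4

Answer: B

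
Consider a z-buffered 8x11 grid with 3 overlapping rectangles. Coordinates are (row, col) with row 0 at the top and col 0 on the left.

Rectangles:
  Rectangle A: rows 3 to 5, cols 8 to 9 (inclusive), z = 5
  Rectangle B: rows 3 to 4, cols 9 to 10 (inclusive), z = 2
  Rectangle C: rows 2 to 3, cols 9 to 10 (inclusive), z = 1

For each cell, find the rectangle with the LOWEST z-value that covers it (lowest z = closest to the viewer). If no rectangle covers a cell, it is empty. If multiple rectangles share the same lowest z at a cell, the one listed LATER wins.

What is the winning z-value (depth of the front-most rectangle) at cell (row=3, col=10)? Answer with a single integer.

Check cell (3,10):
  A: rows 3-5 cols 8-9 -> outside (col miss)
  B: rows 3-4 cols 9-10 z=2 -> covers; best now B (z=2)
  C: rows 2-3 cols 9-10 z=1 -> covers; best now C (z=1)
Winner: C at z=1

Answer: 1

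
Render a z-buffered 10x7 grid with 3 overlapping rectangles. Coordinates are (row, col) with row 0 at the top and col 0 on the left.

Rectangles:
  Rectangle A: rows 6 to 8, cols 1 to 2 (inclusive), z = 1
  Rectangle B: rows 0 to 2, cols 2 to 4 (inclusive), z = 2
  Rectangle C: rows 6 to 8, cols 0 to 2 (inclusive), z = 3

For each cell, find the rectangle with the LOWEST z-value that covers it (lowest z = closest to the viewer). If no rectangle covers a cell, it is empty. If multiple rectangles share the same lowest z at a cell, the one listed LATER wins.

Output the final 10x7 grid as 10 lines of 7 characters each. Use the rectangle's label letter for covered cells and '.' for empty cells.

..BBB..
..BBB..
..BBB..
.......
.......
.......
CAA....
CAA....
CAA....
.......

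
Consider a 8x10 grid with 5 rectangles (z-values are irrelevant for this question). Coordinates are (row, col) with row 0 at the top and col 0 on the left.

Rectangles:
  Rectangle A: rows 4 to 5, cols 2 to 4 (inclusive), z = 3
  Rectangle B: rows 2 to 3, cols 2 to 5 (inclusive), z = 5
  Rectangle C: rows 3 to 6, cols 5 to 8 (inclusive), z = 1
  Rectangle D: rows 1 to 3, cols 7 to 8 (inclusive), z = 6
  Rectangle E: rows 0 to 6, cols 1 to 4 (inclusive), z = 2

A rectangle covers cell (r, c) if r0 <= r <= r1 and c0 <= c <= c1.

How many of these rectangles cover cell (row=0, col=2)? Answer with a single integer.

Check cell (0,2):
  A: rows 4-5 cols 2-4 -> outside (row miss)
  B: rows 2-3 cols 2-5 -> outside (row miss)
  C: rows 3-6 cols 5-8 -> outside (row miss)
  D: rows 1-3 cols 7-8 -> outside (row miss)
  E: rows 0-6 cols 1-4 -> covers
Count covering = 1

Answer: 1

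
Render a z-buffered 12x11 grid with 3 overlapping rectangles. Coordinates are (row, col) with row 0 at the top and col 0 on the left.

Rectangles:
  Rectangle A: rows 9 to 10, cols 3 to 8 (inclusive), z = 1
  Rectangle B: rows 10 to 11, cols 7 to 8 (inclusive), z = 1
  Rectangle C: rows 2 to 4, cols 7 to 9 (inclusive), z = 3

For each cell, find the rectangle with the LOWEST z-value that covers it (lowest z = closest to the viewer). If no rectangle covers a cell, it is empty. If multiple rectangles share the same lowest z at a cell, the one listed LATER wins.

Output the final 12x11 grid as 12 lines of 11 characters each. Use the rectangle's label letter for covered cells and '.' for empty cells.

...........
...........
.......CCC.
.......CCC.
.......CCC.
...........
...........
...........
...........
...AAAAAA..
...AAAABB..
.......BB..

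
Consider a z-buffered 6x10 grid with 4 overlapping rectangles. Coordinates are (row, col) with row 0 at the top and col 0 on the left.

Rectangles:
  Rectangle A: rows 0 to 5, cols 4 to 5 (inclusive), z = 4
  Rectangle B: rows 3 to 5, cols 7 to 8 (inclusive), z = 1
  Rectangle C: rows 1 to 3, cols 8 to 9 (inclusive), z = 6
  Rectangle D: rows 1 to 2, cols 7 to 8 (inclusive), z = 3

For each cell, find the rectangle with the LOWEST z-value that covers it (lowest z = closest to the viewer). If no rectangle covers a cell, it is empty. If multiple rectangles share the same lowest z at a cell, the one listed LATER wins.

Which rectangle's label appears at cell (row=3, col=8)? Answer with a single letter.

Check cell (3,8):
  A: rows 0-5 cols 4-5 -> outside (col miss)
  B: rows 3-5 cols 7-8 z=1 -> covers; best now B (z=1)
  C: rows 1-3 cols 8-9 z=6 -> covers; best now B (z=1)
  D: rows 1-2 cols 7-8 -> outside (row miss)
Winner: B at z=1

Answer: B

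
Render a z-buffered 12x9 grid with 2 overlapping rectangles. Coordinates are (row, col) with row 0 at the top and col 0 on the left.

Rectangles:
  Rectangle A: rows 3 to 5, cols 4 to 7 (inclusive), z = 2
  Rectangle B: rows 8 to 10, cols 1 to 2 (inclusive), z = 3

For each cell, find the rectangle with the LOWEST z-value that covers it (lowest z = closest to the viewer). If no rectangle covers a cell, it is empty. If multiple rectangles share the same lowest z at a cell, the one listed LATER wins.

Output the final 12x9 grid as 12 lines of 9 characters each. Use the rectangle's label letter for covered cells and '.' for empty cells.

.........
.........
.........
....AAAA.
....AAAA.
....AAAA.
.........
.........
.BB......
.BB......
.BB......
.........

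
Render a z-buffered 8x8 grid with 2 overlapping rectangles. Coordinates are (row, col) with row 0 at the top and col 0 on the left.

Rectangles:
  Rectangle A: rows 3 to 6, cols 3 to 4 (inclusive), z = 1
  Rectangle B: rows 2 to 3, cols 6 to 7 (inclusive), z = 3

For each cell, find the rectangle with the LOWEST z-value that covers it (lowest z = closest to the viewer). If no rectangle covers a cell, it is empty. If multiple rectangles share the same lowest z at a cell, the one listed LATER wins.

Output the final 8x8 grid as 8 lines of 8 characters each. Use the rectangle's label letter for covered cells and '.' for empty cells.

........
........
......BB
...AA.BB
...AA...
...AA...
...AA...
........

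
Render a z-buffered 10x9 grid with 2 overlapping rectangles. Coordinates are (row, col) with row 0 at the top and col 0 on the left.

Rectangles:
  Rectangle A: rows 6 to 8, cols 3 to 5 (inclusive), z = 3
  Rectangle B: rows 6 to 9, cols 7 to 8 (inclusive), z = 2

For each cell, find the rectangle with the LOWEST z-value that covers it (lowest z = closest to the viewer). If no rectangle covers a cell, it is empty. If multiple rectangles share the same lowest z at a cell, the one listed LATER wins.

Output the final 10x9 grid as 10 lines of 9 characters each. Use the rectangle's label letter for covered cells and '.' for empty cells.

.........
.........
.........
.........
.........
.........
...AAA.BB
...AAA.BB
...AAA.BB
.......BB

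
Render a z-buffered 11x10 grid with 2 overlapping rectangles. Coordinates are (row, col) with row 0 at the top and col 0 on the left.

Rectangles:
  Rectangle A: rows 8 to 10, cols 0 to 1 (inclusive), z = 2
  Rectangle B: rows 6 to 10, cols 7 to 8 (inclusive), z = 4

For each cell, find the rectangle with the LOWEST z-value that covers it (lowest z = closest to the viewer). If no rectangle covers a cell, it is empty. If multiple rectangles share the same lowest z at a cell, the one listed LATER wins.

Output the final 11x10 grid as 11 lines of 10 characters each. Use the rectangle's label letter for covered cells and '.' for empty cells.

..........
..........
..........
..........
..........
..........
.......BB.
.......BB.
AA.....BB.
AA.....BB.
AA.....BB.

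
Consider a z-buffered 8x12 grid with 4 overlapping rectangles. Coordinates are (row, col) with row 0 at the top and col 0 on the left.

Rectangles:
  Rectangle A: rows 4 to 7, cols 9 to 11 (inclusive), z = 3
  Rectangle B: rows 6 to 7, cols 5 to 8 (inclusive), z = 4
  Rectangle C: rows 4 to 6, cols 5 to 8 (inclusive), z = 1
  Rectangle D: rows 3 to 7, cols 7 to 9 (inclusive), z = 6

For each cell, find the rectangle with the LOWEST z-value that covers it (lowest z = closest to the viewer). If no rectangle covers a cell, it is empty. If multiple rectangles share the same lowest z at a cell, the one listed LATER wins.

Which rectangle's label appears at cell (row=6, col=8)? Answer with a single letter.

Answer: C

Derivation:
Check cell (6,8):
  A: rows 4-7 cols 9-11 -> outside (col miss)
  B: rows 6-7 cols 5-8 z=4 -> covers; best now B (z=4)
  C: rows 4-6 cols 5-8 z=1 -> covers; best now C (z=1)
  D: rows 3-7 cols 7-9 z=6 -> covers; best now C (z=1)
Winner: C at z=1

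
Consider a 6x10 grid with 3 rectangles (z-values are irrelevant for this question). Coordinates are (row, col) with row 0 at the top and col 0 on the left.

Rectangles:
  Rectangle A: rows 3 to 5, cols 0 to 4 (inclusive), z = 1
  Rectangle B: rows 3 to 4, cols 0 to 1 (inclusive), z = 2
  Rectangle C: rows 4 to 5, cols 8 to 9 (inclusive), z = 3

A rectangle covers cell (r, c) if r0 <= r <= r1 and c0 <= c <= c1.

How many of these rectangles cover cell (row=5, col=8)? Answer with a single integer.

Check cell (5,8):
  A: rows 3-5 cols 0-4 -> outside (col miss)
  B: rows 3-4 cols 0-1 -> outside (row miss)
  C: rows 4-5 cols 8-9 -> covers
Count covering = 1

Answer: 1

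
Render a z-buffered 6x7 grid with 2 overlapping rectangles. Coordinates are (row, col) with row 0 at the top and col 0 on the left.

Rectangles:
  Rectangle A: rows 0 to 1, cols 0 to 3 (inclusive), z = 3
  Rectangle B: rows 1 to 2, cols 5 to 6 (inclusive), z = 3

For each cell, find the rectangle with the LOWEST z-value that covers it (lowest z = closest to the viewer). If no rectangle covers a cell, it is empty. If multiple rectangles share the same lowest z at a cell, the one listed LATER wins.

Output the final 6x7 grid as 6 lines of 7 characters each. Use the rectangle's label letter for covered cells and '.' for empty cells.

AAAA...
AAAA.BB
.....BB
.......
.......
.......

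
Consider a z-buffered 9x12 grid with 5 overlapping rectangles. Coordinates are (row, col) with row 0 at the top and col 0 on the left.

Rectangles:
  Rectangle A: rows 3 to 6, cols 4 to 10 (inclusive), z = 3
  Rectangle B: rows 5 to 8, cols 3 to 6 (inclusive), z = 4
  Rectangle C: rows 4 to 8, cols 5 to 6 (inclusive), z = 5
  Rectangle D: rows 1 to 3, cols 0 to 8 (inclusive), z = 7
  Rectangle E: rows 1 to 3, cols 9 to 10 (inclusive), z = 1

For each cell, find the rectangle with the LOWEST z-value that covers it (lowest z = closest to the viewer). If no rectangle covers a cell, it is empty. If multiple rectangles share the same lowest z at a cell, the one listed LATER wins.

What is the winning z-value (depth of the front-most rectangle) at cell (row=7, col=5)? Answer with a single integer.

Check cell (7,5):
  A: rows 3-6 cols 4-10 -> outside (row miss)
  B: rows 5-8 cols 3-6 z=4 -> covers; best now B (z=4)
  C: rows 4-8 cols 5-6 z=5 -> covers; best now B (z=4)
  D: rows 1-3 cols 0-8 -> outside (row miss)
  E: rows 1-3 cols 9-10 -> outside (row miss)
Winner: B at z=4

Answer: 4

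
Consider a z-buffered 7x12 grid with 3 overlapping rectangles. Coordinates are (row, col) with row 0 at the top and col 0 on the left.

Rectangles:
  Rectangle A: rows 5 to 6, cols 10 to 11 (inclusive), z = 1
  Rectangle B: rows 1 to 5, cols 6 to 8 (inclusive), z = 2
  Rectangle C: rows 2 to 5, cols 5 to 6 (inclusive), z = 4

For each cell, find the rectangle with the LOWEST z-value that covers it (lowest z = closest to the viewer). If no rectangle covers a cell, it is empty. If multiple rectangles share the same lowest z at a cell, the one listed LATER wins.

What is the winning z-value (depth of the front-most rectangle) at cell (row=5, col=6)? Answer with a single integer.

Check cell (5,6):
  A: rows 5-6 cols 10-11 -> outside (col miss)
  B: rows 1-5 cols 6-8 z=2 -> covers; best now B (z=2)
  C: rows 2-5 cols 5-6 z=4 -> covers; best now B (z=2)
Winner: B at z=2

Answer: 2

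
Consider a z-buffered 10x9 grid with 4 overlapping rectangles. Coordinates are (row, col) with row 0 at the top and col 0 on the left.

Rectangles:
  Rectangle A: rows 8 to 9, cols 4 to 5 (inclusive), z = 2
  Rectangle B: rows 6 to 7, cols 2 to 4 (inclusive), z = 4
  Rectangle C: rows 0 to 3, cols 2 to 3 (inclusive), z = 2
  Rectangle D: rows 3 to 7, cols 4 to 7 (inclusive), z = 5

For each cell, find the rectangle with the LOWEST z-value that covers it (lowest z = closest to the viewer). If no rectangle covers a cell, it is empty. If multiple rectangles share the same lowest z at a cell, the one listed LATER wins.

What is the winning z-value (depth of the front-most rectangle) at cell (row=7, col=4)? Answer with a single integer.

Answer: 4

Derivation:
Check cell (7,4):
  A: rows 8-9 cols 4-5 -> outside (row miss)
  B: rows 6-7 cols 2-4 z=4 -> covers; best now B (z=4)
  C: rows 0-3 cols 2-3 -> outside (row miss)
  D: rows 3-7 cols 4-7 z=5 -> covers; best now B (z=4)
Winner: B at z=4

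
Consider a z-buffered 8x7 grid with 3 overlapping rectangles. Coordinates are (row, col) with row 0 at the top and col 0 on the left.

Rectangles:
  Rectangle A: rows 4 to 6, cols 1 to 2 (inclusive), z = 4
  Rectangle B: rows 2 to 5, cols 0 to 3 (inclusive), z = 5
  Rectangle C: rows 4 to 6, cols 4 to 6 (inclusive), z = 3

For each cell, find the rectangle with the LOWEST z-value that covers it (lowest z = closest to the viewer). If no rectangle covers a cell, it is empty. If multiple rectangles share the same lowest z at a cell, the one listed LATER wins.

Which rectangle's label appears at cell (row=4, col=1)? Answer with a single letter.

Check cell (4,1):
  A: rows 4-6 cols 1-2 z=4 -> covers; best now A (z=4)
  B: rows 2-5 cols 0-3 z=5 -> covers; best now A (z=4)
  C: rows 4-6 cols 4-6 -> outside (col miss)
Winner: A at z=4

Answer: A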